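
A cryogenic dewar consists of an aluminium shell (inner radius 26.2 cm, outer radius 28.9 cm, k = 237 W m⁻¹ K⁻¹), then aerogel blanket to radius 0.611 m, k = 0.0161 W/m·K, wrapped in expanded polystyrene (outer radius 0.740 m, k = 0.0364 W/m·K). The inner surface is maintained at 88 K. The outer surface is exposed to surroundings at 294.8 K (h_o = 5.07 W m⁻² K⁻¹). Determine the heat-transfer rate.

Q = 21.4 W

Series thermal resistances, inner to outer:
  R_aluminium = (1/0.262 − 1/0.289)/(4πk) = 0.3566/(4π·237) = 1.197×10^-4 K/W
  R_aerogel blanket = (1/0.289 − 1/0.611)/(4πk) = 1.824/(4π·0.0161) = 9.013 K/W
  R_expanded polystyrene = (1/0.611 − 1/0.740)/(4πk) = 0.2853/(4π·0.0364) = 0.6237 K/W
  R_conv,out = 1/(4πr²h) = 1/(4π·0.740²·5.07) = 0.02866 K/W
ΣR = 1.197×10^-4 + 9.013 + 0.6237 + 0.02866 = 9.665 K/W
Q = ΔT/ΣR = (88 K − 294.8 K)/9.665 = -21.4 W
(Negative Q ⇒ heat flows inward; heat gain = 21.4 W.)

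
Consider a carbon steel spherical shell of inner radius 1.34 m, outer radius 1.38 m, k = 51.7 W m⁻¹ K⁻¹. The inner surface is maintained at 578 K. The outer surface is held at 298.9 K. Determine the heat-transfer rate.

Q = 4πk·ΔT/(1/r₁ − 1/r₂) = 4π × 51.7 × 279.1 / (1/1.34 − 1/1.38) = 8.38×10^6 W

Q = 8380 kW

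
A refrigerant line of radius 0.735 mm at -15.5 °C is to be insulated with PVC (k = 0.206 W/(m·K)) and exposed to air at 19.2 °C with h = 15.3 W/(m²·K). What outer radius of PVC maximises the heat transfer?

For a cylinder, r_cr = k_ins/h = 0.206/15.3 = 0.0135 m = 1.35 cm

r_cr = 1.35 cm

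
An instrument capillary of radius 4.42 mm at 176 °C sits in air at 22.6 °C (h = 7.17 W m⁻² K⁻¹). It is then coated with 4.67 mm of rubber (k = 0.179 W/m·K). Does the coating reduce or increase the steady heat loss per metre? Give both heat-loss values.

increases: 30.5 → 49.8 W/m

Critical radius for a cylinder: r_cr = k/h = 0.0250 m = 2.50 cm.
Outer radius after coating: r₂ = 0.00442 + 0.00467 = 0.00909 m.
Since r₁ < r_cr and r₂ ≤ r_cr, the coating moves toward the maximum at r_cr — heat loss rises.
Bare: R = 1/(2πr₁h) = 5.022 m·K/W; Q = 153.4/5.022 = 30.5 W/m.
Coated: R = R_cond + R_conv = 3.083 m·K/W; Q = 153.4/3.083 = 49.8 W/m.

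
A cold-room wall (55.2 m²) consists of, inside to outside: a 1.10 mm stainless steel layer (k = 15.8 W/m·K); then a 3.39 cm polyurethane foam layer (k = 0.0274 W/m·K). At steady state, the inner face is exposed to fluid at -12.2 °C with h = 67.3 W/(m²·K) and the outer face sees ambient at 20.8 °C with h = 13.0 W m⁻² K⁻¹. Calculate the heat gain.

Q = 1370 W

Treat each layer as a resistance in series:
  R_conv,in = 1/(hA) = 1/(67.3·55.2) = 2.692×10^-4 K/W
  R_stainless steel = L/(kA) = 0.00110/(15.8·55.2) = 1.261×10^-6 K/W
  R_polyurethane foam = L/(kA) = 0.0339/(0.0274·55.2) = 0.02241 K/W
  R_conv,out = 1/(hA) = 1/(13.0·55.2) = 0.001394 K/W
ΣR = 2.692×10^-4 + 1.261×10^-6 + 0.02241 + 0.001394 = 0.02407 K/W
Q = ΔT/ΣR = (-12.2 °C − 20.8 °C)/0.02407 = -1370 W
(Negative Q ⇒ heat flows inward; heat gain = 1370 W.)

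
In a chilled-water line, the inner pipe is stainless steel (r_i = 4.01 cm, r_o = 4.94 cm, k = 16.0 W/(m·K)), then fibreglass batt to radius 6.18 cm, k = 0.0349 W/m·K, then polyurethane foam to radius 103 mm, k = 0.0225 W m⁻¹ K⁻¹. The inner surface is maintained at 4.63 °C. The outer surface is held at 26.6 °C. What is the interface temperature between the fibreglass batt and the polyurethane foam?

Series thermal resistances, inner to outer:
  R'_stainless steel = ln(0.0494/0.0401)/(2πk) = 0.2086/(2π·16.0) = 0.002075 m·K/W
  R'_fibreglass batt = ln(0.0618/0.0494)/(2πk) = 0.2240/(2π·0.0349) = 1.021 m·K/W
  R'_polyurethane foam = ln(0.103/0.0618)/(2πk) = 0.5108/(2π·0.0225) = 3.613 m·K/W
ΣR = 0.002075 + 1.021 + 3.613 = 4.636 m·K/W
Q' = ΔT/ΣR = (4.63 °C − 26.6 °C)/4.636 = -4.739 W/m
From the inner boundary to the fibreglass batt/polyurethane foam interface, ΣR_partial = 1.023 m·K/W.
T_interface = T_in − Q'·ΣR_partial = 4.63 °C − (-4.739)(1.023) = 9.48 °C

T = 9.48 °C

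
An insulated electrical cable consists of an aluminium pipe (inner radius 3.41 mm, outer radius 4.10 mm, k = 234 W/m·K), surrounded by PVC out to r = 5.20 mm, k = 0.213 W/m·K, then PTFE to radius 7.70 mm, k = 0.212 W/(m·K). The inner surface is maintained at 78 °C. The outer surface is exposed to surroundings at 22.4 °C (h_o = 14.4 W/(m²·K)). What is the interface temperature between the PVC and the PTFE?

Resistance network (inner→outer):
  R'_aluminium = ln(0.00410/0.00341)/(2πk) = 0.1843/(2π·234) = 1.253×10^-4 m·K/W
  R'_PVC = ln(0.00520/0.00410)/(2πk) = 0.2377/(2π·0.213) = 0.1776 m·K/W
  R'_PTFE = ln(0.00770/0.00520)/(2πk) = 0.3926/(2π·0.212) = 0.2947 m·K/W
  R'_conv,out = 1/(2πr h) = 1/(2π·0.00770·14.4) = 1.435 m·K/W
ΣR = 1.253×10^-4 + 0.1776 + 0.2947 + 1.435 = 1.907 m·K/W
Q' = ΔT/ΣR = (78 °C − 22.4 °C)/1.907 = 29.16 W/m
From the inner boundary to the PVC/PTFE interface, ΣR_partial = 0.1777 m·K/W.
T_interface = T_in − Q'·ΣR_partial = 78 °C − (29.16)(0.1777) = 72.8 °C

T = 72.8 °C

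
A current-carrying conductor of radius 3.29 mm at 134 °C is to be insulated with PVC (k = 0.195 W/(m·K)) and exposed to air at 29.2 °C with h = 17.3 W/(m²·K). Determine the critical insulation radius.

For a cylinder, r_cr = k_ins/h = 0.195/17.3 = 0.0113 m = 1.13 cm

r_cr = 1.13 cm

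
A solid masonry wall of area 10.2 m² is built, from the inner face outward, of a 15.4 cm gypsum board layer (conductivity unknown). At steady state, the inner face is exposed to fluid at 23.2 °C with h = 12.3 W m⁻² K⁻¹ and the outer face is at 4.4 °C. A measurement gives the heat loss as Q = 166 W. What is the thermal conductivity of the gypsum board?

k = 0.143 W/m·K

ΣR = ΔT/Q = |23.2 − 4.4|/166 = 0.1133 K/W
Known resistances:
  R_conv,in = 1/(hA) = 1/(12.3·10.2) = 0.007971 K/W
R_gypsum board = ΣR − ΣR_known = 0.1133 − 0.007971 = 0.1053 K/W
L/(kA) = 0.1053 ⇒ k = 0.154/(0.1053·10.2) = 0.143 W/m·K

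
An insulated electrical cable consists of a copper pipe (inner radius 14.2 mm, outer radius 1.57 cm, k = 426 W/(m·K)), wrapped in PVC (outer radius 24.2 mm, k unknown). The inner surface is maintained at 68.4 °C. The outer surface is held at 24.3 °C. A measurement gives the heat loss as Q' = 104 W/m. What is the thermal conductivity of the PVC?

k = 0.162 W/m·K

ΣR = ΔT/Q' = |68.4 − 24.3|/104 = 0.4240 m·K/W
Known resistances:
  R'_copper = ln(0.0157/0.0142)/(2πk) = 0.1004/(2π·426) = 3.752×10^-5 m·K/W
R_PVC = ΣR − ΣR_known = 0.4240 − 3.752×10^-5 = 0.4240 m·K/W
ln(r₂/r₁)/(2πk) = 0.4240 ⇒ k = 0.4327/(2π·0.4240) = 0.162 W/m·K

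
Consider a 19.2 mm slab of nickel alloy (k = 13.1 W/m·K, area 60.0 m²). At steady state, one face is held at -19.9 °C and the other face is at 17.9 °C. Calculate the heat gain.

Q = kA·ΔT/L = 13.1 × 60.0 × |-19.9 °C − 17.9 °C| / 0.0192 = 1.55×10^6 W

Q = 1550 kW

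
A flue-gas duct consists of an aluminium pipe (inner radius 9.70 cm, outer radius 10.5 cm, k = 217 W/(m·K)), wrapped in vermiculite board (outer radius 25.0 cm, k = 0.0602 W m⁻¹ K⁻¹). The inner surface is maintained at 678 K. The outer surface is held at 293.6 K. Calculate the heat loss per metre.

Q' = 168 W/m

Resistance network (inner→outer):
  R'_aluminium = ln(0.105/0.0970)/(2πk) = 0.07925/(2π·217) = 5.812×10^-5 m·K/W
  R'_vermiculite board = ln(0.250/0.105)/(2πk) = 0.8675/(2π·0.0602) = 2.293 m·K/W
ΣR = 5.812×10^-5 + 2.293 = 2.293 m·K/W
Q' = ΔT/ΣR = (678 K − 293.6 K)/2.293 = 168 W/m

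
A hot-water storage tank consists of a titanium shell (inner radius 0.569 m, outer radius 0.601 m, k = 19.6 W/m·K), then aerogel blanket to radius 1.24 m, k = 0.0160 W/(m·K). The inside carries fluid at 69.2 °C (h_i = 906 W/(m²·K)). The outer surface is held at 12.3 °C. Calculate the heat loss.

Q = 13.3 W

Resistance network (inner→outer):
  R_conv,in = 1/(4πr²h) = 1/(4π·0.569²·906) = 2.713×10^-4 K/W
  R_titanium = (1/0.569 − 1/0.601)/(4πk) = 0.09358/(4π·19.6) = 3.799×10^-4 K/W
  R_aerogel blanket = (1/0.601 − 1/1.24)/(4πk) = 0.8574/(4π·0.0160) = 4.265 K/W
ΣR = 2.713×10^-4 + 3.799×10^-4 + 4.265 = 4.266 K/W
Q = ΔT/ΣR = (69.2 °C − 12.3 °C)/4.266 = 13.3 W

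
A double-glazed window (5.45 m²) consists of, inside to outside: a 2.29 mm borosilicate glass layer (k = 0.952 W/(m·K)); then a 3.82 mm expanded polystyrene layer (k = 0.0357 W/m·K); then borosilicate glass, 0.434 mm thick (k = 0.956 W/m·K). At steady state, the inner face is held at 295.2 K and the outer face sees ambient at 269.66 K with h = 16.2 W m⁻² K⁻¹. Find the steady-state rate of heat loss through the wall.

Treat each layer as a resistance in series:
  R_borosilicate glass = L/(kA) = 0.00229/(0.952·5.45) = 4.414×10^-4 K/W
  R_expanded polystyrene = L/(kA) = 0.00382/(0.0357·5.45) = 0.01963 K/W
  R_borosilicate glass = L/(kA) = 4.34×10^-4/(0.956·5.45) = 8.330×10^-5 K/W
  R_conv,out = 1/(hA) = 1/(16.2·5.45) = 0.01133 K/W
ΣR = 4.414×10^-4 + 0.01963 + 8.330×10^-5 + 0.01133 = 0.03148 K/W
Q = ΔT/ΣR = (295.2 K − 269.66 K)/0.03148 = 811 W

Q = 811 W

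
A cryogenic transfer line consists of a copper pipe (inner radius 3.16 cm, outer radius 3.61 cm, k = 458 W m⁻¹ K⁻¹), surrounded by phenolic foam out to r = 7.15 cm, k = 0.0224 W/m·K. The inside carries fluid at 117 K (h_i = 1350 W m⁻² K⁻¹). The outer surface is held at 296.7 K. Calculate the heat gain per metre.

Series thermal resistances, inner to outer:
  R'_conv,in = 1/(2πr h) = 1/(2π·0.0316·1350) = 0.003731 m·K/W
  R'_copper = ln(0.0361/0.0316)/(2πk) = 0.1331/(2π·458) = 4.626×10^-5 m·K/W
  R'_phenolic foam = ln(0.0715/0.0361)/(2πk) = 0.6834/(2π·0.0224) = 4.856 m·K/W
ΣR = 0.003731 + 4.626×10^-5 + 4.856 = 4.860 m·K/W
Q' = ΔT/ΣR = (117 K − 296.7 K)/4.860 = -37.0 W/m
(Negative Q' ⇒ heat flows inward; heat gain = 37.0 W/m.)

Q' = 37.0 W/m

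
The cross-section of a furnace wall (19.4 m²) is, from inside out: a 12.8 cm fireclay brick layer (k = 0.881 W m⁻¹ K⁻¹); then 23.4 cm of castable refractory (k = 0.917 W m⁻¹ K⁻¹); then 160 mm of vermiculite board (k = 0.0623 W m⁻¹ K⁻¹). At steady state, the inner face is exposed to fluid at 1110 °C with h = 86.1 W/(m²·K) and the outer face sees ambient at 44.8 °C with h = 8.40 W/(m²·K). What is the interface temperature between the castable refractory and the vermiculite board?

Treat each layer as a resistance in series:
  R_conv,in = 1/(hA) = 1/(86.1·19.4) = 5.987×10^-4 K/W
  R_fireclay brick = L/(kA) = 0.128/(0.881·19.4) = 0.007489 K/W
  R_castable refractory = L/(kA) = 0.234/(0.917·19.4) = 0.01315 K/W
  R_vermiculite board = L/(kA) = 0.160/(0.0623·19.4) = 0.1324 K/W
  R_conv,out = 1/(hA) = 1/(8.40·19.4) = 0.006136 K/W
ΣR = 5.987×10^-4 + 0.007489 + 0.01315 + 0.1324 + 0.006136 = 0.1598 K/W
Q = ΔT/ΣR = (1110 °C − 44.8 °C)/0.1598 = 6666 W
From the inner boundary to the castable refractory/vermiculite board interface, ΣR_partial = 0.02124 K/W.
T_interface = T_in − Q·ΣR_partial = 1110 °C − (6666)(0.02124) = 968 °C

T = 968 °C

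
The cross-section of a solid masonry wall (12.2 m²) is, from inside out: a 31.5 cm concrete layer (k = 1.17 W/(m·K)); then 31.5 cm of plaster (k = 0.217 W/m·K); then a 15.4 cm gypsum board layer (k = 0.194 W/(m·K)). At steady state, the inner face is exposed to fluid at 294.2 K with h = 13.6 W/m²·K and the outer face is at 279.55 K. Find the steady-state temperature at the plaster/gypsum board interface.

T = 284.0 K

Series thermal resistances, inner to outer:
  R_conv,in = 1/(hA) = 1/(13.6·12.2) = 0.006027 K/W
  R_concrete = L/(kA) = 0.315/(1.17·12.2) = 0.02207 K/W
  R_plaster = L/(kA) = 0.315/(0.217·12.2) = 0.1190 K/W
  R_gypsum board = L/(kA) = 0.154/(0.194·12.2) = 0.06507 K/W
ΣR = 0.006027 + 0.02207 + 0.1190 + 0.06507 = 0.2122 K/W
Q = ΔT/ΣR = (294.2 K − 279.55 K)/0.2122 = 69.04 W
From the inner boundary to the plaster/gypsum board interface, ΣR_partial = 0.1471 K/W.
T_interface = T_in − Q·ΣR_partial = 294.2 K − (69.04)(0.1471) = 284.0 K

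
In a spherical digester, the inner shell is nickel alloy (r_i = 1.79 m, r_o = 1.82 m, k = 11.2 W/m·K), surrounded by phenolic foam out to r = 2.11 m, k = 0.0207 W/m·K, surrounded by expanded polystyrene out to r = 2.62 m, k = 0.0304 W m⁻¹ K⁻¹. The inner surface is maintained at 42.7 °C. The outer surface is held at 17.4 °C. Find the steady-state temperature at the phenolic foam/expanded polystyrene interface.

Resistance network (inner→outer):
  R_nickel alloy = (1/1.79 − 1/1.82)/(4πk) = 0.009209/(4π·11.2) = 6.543×10^-5 K/W
  R_phenolic foam = (1/1.82 − 1/2.11)/(4πk) = 0.07552/(4π·0.0207) = 0.2903 K/W
  R_expanded polystyrene = (1/2.11 − 1/2.62)/(4πk) = 0.09225/(4π·0.0304) = 0.2415 K/W
ΣR = 6.543×10^-5 + 0.2903 + 0.2415 = 0.5319 K/W
Q = ΔT/ΣR = (42.7 °C − 17.4 °C)/0.5319 = 47.57 W
From the inner boundary to the phenolic foam/expanded polystyrene interface, ΣR_partial = 0.2904 K/W.
T_interface = T_in − Q·ΣR_partial = 42.7 °C − (47.57)(0.2904) = 28.9 °C

T = 28.9 °C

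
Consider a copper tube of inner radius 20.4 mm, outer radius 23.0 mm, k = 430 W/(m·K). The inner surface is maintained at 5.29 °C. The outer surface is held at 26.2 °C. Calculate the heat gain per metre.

Q' = 2πk·ΔT/ln(r₂/r₁) = 2π × 430 × 20.91 / ln(0.0230/0.0204) = 4.71×10^5 W/m

Q' = 471 kW/m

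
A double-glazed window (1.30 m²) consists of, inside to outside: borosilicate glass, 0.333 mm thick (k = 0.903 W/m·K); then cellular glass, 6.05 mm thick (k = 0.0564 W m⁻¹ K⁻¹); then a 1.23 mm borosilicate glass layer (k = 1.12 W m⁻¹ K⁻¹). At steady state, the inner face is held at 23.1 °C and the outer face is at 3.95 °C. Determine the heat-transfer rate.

Resistance network (inner→outer):
  R_borosilicate glass = L/(kA) = 3.33×10^-4/(0.903·1.30) = 2.837×10^-4 K/W
  R_cellular glass = L/(kA) = 0.00605/(0.0564·1.30) = 0.08252 K/W
  R_borosilicate glass = L/(kA) = 0.00123/(1.12·1.30) = 8.448×10^-4 K/W
ΣR = 2.837×10^-4 + 0.08252 + 8.448×10^-4 = 0.08365 K/W
Q = ΔT/ΣR = (23.1 °C − 3.95 °C)/0.08365 = 229 W

Q = 229 W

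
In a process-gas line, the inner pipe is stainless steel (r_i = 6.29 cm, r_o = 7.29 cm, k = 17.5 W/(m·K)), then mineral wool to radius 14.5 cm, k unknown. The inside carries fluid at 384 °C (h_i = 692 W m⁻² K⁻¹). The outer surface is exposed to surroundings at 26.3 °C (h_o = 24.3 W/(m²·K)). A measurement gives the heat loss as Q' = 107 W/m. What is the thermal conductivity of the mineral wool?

ΣR = ΔT/Q' = |384 − 26.3|/107 = 3.343 m·K/W
Known resistances:
  R'_conv,in = 1/(2πr h) = 1/(2π·0.0629·692) = 0.003656 m·K/W
  R'_stainless steel = ln(0.0729/0.0629)/(2πk) = 0.1475/(2π·17.5) = 0.001342 m·K/W
  R'_conv,out = 1/(2πr h) = 1/(2π·0.145·24.3) = 0.04517 m·K/W
R_mineral wool = ΣR − ΣR_known = 3.343 − 0.05017 = 3.293 m·K/W
ln(r₂/r₁)/(2πk) = 3.293 ⇒ k = 0.6876/(2π·3.293) = 0.0332 W/m·K

k = 0.0332 W/m·K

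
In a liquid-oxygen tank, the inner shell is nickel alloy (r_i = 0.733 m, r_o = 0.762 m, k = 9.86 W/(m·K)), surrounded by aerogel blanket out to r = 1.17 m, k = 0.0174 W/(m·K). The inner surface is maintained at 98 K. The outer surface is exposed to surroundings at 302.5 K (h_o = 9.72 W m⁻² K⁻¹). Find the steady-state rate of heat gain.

Q = 97.4 W

Series thermal resistances, inner to outer:
  R_nickel alloy = (1/0.733 − 1/0.762)/(4πk) = 0.05192/(4π·9.86) = 4.190×10^-4 K/W
  R_aerogel blanket = (1/0.762 − 1/1.17)/(4πk) = 0.4576/(4π·0.0174) = 2.093 K/W
  R_conv,out = 1/(4πr²h) = 1/(4π·1.17²·9.72) = 0.005981 K/W
ΣR = 4.190×10^-4 + 2.093 + 0.005981 = 2.099 K/W
Q = ΔT/ΣR = (98 K − 302.5 K)/2.099 = -97.4 W
(Negative Q ⇒ heat flows inward; heat gain = 97.4 W.)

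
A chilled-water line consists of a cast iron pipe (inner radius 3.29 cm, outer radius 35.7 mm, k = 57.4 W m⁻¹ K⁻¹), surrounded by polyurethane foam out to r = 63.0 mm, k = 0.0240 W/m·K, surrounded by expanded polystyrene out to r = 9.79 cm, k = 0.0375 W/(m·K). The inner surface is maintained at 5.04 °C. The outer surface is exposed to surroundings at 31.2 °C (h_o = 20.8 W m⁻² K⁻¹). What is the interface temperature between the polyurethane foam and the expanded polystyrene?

Series thermal resistances, inner to outer:
  R'_cast iron = ln(0.0357/0.0329)/(2πk) = 0.08168/(2π·57.4) = 2.265×10^-4 m·K/W
  R'_polyurethane foam = ln(0.0630/0.0357)/(2πk) = 0.5680/(2π·0.0240) = 3.767 m·K/W
  R'_expanded polystyrene = ln(0.0979/0.0630)/(2πk) = 0.4408/(2π·0.0375) = 1.871 m·K/W
  R'_conv,out = 1/(2πr h) = 1/(2π·0.0979·20.8) = 0.07816 m·K/W
ΣR = 2.265×10^-4 + 3.767 + 1.871 + 0.07816 = 5.716 m·K/W
Q' = ΔT/ΣR = (5.04 °C − 31.2 °C)/5.716 = -4.577 W/m
From the inner boundary to the polyurethane foam/expanded polystyrene interface, ΣR_partial = 3.767 m·K/W.
T_interface = T_in − Q'·ΣR_partial = 5.04 °C − (-4.577)(3.767) = 22.3 °C

T = 22.3 °C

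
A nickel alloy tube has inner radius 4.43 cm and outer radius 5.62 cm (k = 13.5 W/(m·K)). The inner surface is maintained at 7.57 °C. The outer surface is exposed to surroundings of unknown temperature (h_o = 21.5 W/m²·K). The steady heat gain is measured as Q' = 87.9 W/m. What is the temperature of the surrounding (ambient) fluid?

Series resistances:
  R'_nickel alloy = ln(0.0562/0.0443)/(2πk) = 0.2379/(2π·13.5) = 0.002805 m·K/W
  R'_conv,out = 1/(2πr h) = 1/(2π·0.0562·21.5) = 0.1317 m·K/W
ΣR = 0.1345 m·K/W
ΔT = Q'·ΣR = 87.9 × 0.1345 = 11.82 K
Heat flows inward, so T_out = T_in + ΔT = 7.57 + 11.82 = 19.4 °C

T_out = 19.4 °C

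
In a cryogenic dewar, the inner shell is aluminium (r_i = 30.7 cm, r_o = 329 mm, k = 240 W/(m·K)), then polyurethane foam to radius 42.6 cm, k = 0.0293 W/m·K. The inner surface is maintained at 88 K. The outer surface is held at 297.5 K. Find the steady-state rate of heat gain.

Q = 111 W

Series thermal resistances, inner to outer:
  R_aluminium = (1/0.307 − 1/0.329)/(4πk) = 0.2178/(4π·240) = 7.222×10^-5 K/W
  R_polyurethane foam = (1/0.329 − 1/0.426)/(4πk) = 0.6921/(4π·0.0293) = 1.880 K/W
ΣR = 7.222×10^-5 + 1.880 = 1.880 K/W
Q = ΔT/ΣR = (88 K − 297.5 K)/1.880 = -111 W
(Negative Q ⇒ heat flows inward; heat gain = 111 W.)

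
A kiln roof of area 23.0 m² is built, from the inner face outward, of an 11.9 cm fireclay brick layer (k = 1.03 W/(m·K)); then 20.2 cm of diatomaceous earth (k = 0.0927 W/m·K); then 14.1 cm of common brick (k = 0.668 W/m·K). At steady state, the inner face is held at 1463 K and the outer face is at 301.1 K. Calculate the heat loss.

Q = 10.7 kW

Series thermal resistances, inner to outer:
  R_fireclay brick = L/(kA) = 0.119/(1.03·23.0) = 0.005023 K/W
  R_diatomaceous earth = L/(kA) = 0.202/(0.0927·23.0) = 0.09474 K/W
  R_common brick = L/(kA) = 0.141/(0.668·23.0) = 0.009177 K/W
ΣR = 0.005023 + 0.09474 + 0.009177 = 0.1089 K/W
Q = ΔT/ΣR = (1463 K − 301.1 K)/0.1089 = 10700 W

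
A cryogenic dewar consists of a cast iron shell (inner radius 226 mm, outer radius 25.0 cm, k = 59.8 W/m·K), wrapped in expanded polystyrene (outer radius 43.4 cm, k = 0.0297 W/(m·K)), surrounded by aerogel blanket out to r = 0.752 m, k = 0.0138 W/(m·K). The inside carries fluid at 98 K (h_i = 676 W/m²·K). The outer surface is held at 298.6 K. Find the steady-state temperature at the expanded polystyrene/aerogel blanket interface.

Treat each layer as a resistance in series:
  R_conv,in = 1/(4πr²h) = 1/(4π·0.226²·676) = 0.002305 K/W
  R_cast iron = (1/0.226 − 1/0.250)/(4πk) = 0.4248/(4π·59.8) = 5.653×10^-4 K/W
  R_expanded polystyrene = (1/0.250 − 1/0.434)/(4πk) = 1.696/(4π·0.0297) = 4.544 K/W
  R_aerogel blanket = (1/0.434 − 1/0.752)/(4πk) = 0.9744/(4π·0.0138) = 5.619 K/W
ΣR = 0.002305 + 5.653×10^-4 + 4.544 + 5.619 = 10.17 K/W
Q = ΔT/ΣR = (98 K − 298.6 K)/10.17 = -19.72 W
From the inner boundary to the expanded polystyrene/aerogel blanket interface, ΣR_partial = 4.547 K/W.
T_interface = T_in − Q·ΣR_partial = 98 K − (-19.72)(4.547) = 187.7 K

T = 187.7 K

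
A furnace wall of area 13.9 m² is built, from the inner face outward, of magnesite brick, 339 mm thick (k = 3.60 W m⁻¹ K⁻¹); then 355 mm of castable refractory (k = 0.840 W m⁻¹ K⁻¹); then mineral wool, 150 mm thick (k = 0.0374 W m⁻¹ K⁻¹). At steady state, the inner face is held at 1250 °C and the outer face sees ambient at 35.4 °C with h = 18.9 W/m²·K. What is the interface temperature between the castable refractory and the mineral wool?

T = 1113 °C

Series thermal resistances, inner to outer:
  R_magnesite brick = L/(kA) = 0.339/(3.60·13.9) = 0.006775 K/W
  R_castable refractory = L/(kA) = 0.355/(0.840·13.9) = 0.03040 K/W
  R_mineral wool = L/(kA) = 0.150/(0.0374·13.9) = 0.2885 K/W
  R_conv,out = 1/(hA) = 1/(18.9·13.9) = 0.003806 K/W
ΣR = 0.006775 + 0.03040 + 0.2885 + 0.003806 = 0.3295 K/W
Q = ΔT/ΣR = (1250 °C − 35.4 °C)/0.3295 = 3686 W
From the inner boundary to the castable refractory/mineral wool interface, ΣR_partial = 0.03717 K/W.
T_interface = T_in − Q·ΣR_partial = 1250 °C − (3686)(0.03717) = 1113 °C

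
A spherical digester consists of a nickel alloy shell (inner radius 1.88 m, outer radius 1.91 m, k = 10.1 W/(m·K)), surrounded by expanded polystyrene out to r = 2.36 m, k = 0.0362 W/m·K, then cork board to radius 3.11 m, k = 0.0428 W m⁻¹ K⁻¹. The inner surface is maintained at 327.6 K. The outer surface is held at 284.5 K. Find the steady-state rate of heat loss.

Series thermal resistances, inner to outer:
  R_nickel alloy = (1/1.88 − 1/1.91)/(4πk) = 0.008355/(4π·10.1) = 6.583×10^-5 K/W
  R_expanded polystyrene = (1/1.91 − 1/2.36)/(4πk) = 0.09983/(4π·0.0362) = 0.2195 K/W
  R_cork board = (1/2.36 − 1/3.11)/(4πk) = 0.1022/(4π·0.0428) = 0.1900 K/W
ΣR = 6.583×10^-5 + 0.2195 + 0.1900 = 0.4096 K/W
Q = ΔT/ΣR = (327.6 K − 284.5 K)/0.4096 = 105 W

Q = 105 W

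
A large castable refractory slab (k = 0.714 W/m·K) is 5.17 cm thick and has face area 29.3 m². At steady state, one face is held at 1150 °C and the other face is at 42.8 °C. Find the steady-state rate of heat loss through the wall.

Q = 448 kW

Q = kA·ΔT/L = 0.714 × 29.3 × |1150 °C − 42.8 °C| / 0.0517 = 4.48×10^5 W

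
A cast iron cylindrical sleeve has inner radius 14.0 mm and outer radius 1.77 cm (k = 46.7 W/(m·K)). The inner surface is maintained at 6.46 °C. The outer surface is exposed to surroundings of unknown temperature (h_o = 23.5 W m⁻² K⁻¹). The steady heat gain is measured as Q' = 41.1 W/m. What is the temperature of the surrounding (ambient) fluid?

Series resistances:
  R'_cast iron = ln(0.0177/0.0140)/(2πk) = 0.2345/(2π·46.7) = 7.992×10^-4 m·K/W
  R'_conv,out = 1/(2πr h) = 1/(2π·0.0177·23.5) = 0.3826 m·K/W
ΣR = 0.3834 m·K/W
ΔT = Q'·ΣR = 41.1 × 0.3834 = 15.76 K
Heat flows inward, so T_out = T_in + ΔT = 6.46 + 15.76 = 22.2 °C

T_out = 22.2 °C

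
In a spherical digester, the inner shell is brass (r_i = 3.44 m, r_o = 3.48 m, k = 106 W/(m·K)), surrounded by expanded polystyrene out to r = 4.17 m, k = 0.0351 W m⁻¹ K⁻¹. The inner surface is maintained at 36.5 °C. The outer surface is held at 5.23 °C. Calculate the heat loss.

Q = 290 W

Series thermal resistances, inner to outer:
  R_brass = (1/3.44 − 1/3.48)/(4πk) = 0.003341/(4π·106) = 2.508×10^-6 K/W
  R_expanded polystyrene = (1/3.48 − 1/4.17)/(4πk) = 0.04755/(4π·0.0351) = 0.1078 K/W
ΣR = 2.508×10^-6 + 0.1078 = 0.1078 K/W
Q = ΔT/ΣR = (36.5 °C − 5.23 °C)/0.1078 = 290 W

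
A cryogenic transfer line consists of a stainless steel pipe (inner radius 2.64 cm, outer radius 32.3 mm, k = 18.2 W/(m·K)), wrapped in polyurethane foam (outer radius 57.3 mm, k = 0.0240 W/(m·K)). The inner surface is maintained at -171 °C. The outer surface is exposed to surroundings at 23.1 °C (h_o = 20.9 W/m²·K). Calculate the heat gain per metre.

Resistance network (inner→outer):
  R'_stainless steel = ln(0.0323/0.0264)/(2πk) = 0.2017/(2π·18.2) = 0.001764 m·K/W
  R'_polyurethane foam = ln(0.0573/0.0323)/(2πk) = 0.5732/(2π·0.0240) = 3.801 m·K/W
  R'_conv,out = 1/(2πr h) = 1/(2π·0.0573·20.9) = 0.1329 m·K/W
ΣR = 0.001764 + 3.801 + 0.1329 = 3.936 m·K/W
Q' = ΔT/ΣR = (-171 °C − 23.1 °C)/3.936 = -49.3 W/m
(Negative Q' ⇒ heat flows inward; heat gain = 49.3 W/m.)

Q' = 49.3 W/m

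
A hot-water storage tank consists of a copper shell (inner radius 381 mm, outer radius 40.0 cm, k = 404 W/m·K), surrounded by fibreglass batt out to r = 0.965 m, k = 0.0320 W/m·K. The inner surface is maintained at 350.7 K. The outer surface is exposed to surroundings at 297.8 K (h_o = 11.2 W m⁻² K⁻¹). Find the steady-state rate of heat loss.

Series thermal resistances, inner to outer:
  R_copper = (1/0.381 − 1/0.400)/(4πk) = 0.1247/(4π·404) = 2.456×10^-5 K/W
  R_fibreglass batt = (1/0.400 − 1/0.965)/(4πk) = 1.464/(4π·0.0320) = 3.640 K/W
  R_conv,out = 1/(4πr²h) = 1/(4π·0.965²·11.2) = 0.007630 K/W
ΣR = 2.456×10^-5 + 3.640 + 0.007630 = 3.648 K/W
Q = ΔT/ΣR = (350.7 K − 297.8 K)/3.648 = 14.5 W

Q = 14.5 W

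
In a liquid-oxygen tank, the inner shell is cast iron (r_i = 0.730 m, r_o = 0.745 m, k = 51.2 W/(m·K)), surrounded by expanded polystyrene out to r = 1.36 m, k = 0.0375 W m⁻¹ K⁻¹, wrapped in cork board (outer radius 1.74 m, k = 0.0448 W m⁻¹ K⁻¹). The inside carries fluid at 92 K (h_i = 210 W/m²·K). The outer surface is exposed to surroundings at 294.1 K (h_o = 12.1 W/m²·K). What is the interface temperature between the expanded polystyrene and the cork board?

Series thermal resistances, inner to outer:
  R_conv,in = 1/(4πr²h) = 1/(4π·0.730²·210) = 7.111×10^-4 K/W
  R_cast iron = (1/0.730 − 1/0.745)/(4πk) = 0.02758/(4π·51.2) = 4.287×10^-5 K/W
  R_expanded polystyrene = (1/0.745 − 1/1.36)/(4πk) = 0.6070/(4π·0.0375) = 1.288 K/W
  R_cork board = (1/1.36 − 1/1.74)/(4πk) = 0.1606/(4π·0.0448) = 0.2852 K/W
  R_conv,out = 1/(4πr²h) = 1/(4π·1.74²·12.1) = 0.002172 K/W
ΣR = 7.111×10^-4 + 4.287×10^-5 + 1.288 + 0.2852 + 0.002172 = 1.576 K/W
Q = ΔT/ΣR = (92 K − 294.1 K)/1.576 = -128.2 W
From the inner boundary to the expanded polystyrene/cork board interface, ΣR_partial = 1.289 K/W.
T_interface = T_in − Q·ΣR_partial = 92 K − (-128.2)(1.289) = 257.2 K

T = 257.2 K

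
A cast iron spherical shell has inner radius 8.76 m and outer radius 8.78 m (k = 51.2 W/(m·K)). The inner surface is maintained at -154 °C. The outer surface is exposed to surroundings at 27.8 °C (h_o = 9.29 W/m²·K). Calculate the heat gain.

Series thermal resistances, inner to outer:
  R_cast iron = (1/8.76 − 1/8.78)/(4πk) = 2.600×10^-4/(4π·51.2) = 4.042×10^-7 K/W
  R_conv,out = 1/(4πr²h) = 1/(4π·8.78²·9.29) = 1.111×10^-4 K/W
ΣR = 4.042×10^-7 + 1.111×10^-4 = 1.115×10^-4 K/W
Q = ΔT/ΣR = (-154 °C − 27.8 °C)/1.115×10^-4 = -1.63×10^6 W
(Negative Q ⇒ heat flows inward; heat gain = 1.63×10^6 W.)

Q = 1630 kW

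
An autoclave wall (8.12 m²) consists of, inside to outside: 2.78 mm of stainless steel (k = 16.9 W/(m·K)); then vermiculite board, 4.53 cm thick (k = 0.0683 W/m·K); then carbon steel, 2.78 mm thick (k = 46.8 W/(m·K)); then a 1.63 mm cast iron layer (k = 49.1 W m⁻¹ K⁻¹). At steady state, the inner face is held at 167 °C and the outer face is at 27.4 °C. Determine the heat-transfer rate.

Resistance network (inner→outer):
  R_stainless steel = L/(kA) = 0.00278/(16.9·8.12) = 2.026×10^-5 K/W
  R_vermiculite board = L/(kA) = 0.0453/(0.0683·8.12) = 0.08168 K/W
  R_carbon steel = L/(kA) = 0.00278/(46.8·8.12) = 7.315×10^-6 K/W
  R_cast iron = L/(kA) = 0.00163/(49.1·8.12) = 4.088×10^-6 K/W
ΣR = 2.026×10^-5 + 0.08168 + 7.315×10^-6 + 4.088×10^-6 = 0.08171 K/W
Q = ΔT/ΣR = (167 °C − 27.4 °C)/0.08171 = 1710 W

Q = 1710 W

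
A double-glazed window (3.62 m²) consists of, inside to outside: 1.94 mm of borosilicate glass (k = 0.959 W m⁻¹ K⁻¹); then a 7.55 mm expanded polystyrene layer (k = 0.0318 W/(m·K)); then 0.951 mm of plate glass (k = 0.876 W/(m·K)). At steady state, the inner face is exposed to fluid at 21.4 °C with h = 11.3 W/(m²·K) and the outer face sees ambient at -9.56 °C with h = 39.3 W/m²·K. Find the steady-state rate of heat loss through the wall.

Treat each layer as a resistance in series:
  R_conv,in = 1/(hA) = 1/(11.3·3.62) = 0.02445 K/W
  R_borosilicate glass = L/(kA) = 0.00194/(0.959·3.62) = 5.588×10^-4 K/W
  R_expanded polystyrene = L/(kA) = 0.00755/(0.0318·3.62) = 0.06559 K/W
  R_plate glass = L/(kA) = 9.51×10^-4/(0.876·3.62) = 2.999×10^-4 K/W
  R_conv,out = 1/(hA) = 1/(39.3·3.62) = 0.007029 K/W
ΣR = 0.02445 + 5.588×10^-4 + 0.06559 + 2.999×10^-4 + 0.007029 = 0.09793 K/W
Q = ΔT/ΣR = (21.4 °C − -9.56 °C)/0.09793 = 316 W

Q = 316 W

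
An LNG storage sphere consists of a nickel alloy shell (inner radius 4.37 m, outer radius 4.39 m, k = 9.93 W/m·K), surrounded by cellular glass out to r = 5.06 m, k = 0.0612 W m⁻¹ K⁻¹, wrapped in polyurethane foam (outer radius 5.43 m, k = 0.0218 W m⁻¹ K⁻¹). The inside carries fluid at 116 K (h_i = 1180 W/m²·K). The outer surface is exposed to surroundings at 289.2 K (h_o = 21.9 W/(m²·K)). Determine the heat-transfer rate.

Q = 1960 W

Series thermal resistances, inner to outer:
  R_conv,in = 1/(4πr²h) = 1/(4π·4.37²·1180) = 3.531×10^-6 K/W
  R_nickel alloy = (1/4.37 − 1/4.39)/(4πk) = 0.001043/(4π·9.93) = 8.355×10^-6 K/W
  R_cellular glass = (1/4.39 − 1/5.06)/(4πk) = 0.03016/(4π·0.0612) = 0.03922 K/W
  R_polyurethane foam = (1/5.06 − 1/5.43)/(4πk) = 0.01347/(4π·0.0218) = 0.04916 K/W
  R_conv,out = 1/(4πr²h) = 1/(4π·5.43²·21.9) = 1.232×10^-4 K/W
ΣR = 3.531×10^-6 + 8.355×10^-6 + 0.03922 + 0.04916 + 1.232×10^-4 = 0.08852 K/W
Q = ΔT/ΣR = (116 K − 289.2 K)/0.08852 = -1960 W
(Negative Q ⇒ heat flows inward; heat gain = 1960 W.)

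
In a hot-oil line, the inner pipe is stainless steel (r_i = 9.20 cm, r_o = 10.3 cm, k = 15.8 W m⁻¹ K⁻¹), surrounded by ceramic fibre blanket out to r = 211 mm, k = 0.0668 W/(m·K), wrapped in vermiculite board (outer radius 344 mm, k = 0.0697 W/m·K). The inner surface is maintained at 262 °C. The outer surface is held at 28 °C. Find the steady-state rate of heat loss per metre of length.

Q' = 82.8 W/m

Resistance network (inner→outer):
  R'_stainless steel = ln(0.103/0.0920)/(2πk) = 0.1129/(2π·15.8) = 0.001138 m·K/W
  R'_ceramic fibre blanket = ln(0.211/0.103)/(2πk) = 0.7171/(2π·0.0668) = 1.709 m·K/W
  R'_vermiculite board = ln(0.344/0.211)/(2πk) = 0.4888/(2π·0.0697) = 1.116 m·K/W
ΣR = 0.001138 + 1.709 + 1.116 = 2.826 m·K/W
Q' = ΔT/ΣR = (262 °C − 28 °C)/2.826 = 82.8 W/m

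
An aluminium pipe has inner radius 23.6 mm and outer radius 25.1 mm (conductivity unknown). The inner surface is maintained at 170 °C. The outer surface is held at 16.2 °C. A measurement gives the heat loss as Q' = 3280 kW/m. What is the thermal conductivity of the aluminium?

ΣR = ΔT/Q' = |170 − 16.2|/3.28×10^6 = 4.689×10^-5 m·K/W
ln(r₂/r₁)/(2πk) = 4.689×10^-5 ⇒ k = 0.06162/(2π·4.689×10^-5) = 209 W/m·K

k = 209 W/m·K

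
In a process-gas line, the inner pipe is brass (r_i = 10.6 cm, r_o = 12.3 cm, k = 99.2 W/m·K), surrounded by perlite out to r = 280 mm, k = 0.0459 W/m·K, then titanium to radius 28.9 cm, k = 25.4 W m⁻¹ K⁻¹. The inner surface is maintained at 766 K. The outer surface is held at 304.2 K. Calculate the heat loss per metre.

Q' = 162 W/m

Series thermal resistances, inner to outer:
  R'_brass = ln(0.123/0.106)/(2πk) = 0.1487/(2π·99.2) = 2.386×10^-4 m·K/W
  R'_perlite = ln(0.280/0.123)/(2πk) = 0.8226/(2π·0.0459) = 2.852 m·K/W
  R'_titanium = ln(0.289/0.280)/(2πk) = 0.03164/(2π·25.4) = 1.982×10^-4 m·K/W
ΣR = 2.386×10^-4 + 2.852 + 1.982×10^-4 = 2.852 m·K/W
Q' = ΔT/ΣR = (766 K − 304.2 K)/2.852 = 162 W/m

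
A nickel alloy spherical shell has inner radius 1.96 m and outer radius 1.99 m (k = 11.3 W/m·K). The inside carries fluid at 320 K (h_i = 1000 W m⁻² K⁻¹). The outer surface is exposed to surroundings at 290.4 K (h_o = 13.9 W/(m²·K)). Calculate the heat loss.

Q = 19.5 kW

Series thermal resistances, inner to outer:
  R_conv,in = 1/(4πr²h) = 1/(4π·1.96²·1000) = 2.071×10^-5 K/W
  R_nickel alloy = (1/1.96 − 1/1.99)/(4πk) = 0.007692/(4π·11.3) = 5.417×10^-5 K/W
  R_conv,out = 1/(4πr²h) = 1/(4π·1.99²·13.9) = 0.001446 K/W
ΣR = 2.071×10^-5 + 5.417×10^-5 + 0.001446 = 0.001521 K/W
Q = ΔT/ΣR = (320 K − 290.4 K)/0.001521 = 19500 W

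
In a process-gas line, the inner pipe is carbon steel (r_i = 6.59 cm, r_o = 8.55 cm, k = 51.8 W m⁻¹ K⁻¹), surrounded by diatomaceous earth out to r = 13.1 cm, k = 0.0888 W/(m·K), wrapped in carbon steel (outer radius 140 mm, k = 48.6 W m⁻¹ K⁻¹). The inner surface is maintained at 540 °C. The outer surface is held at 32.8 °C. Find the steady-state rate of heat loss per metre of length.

Resistance network (inner→outer):
  R'_carbon steel = ln(0.0855/0.0659)/(2πk) = 0.2604/(2π·51.8) = 8.000×10^-4 m·K/W
  R'_diatomaceous earth = ln(0.131/0.0855)/(2πk) = 0.4267/(2π·0.0888) = 0.7647 m·K/W
  R'_carbon steel = ln(0.140/0.131)/(2πk) = 0.06645/(2π·48.6) = 2.176×10^-4 m·K/W
ΣR = 8.000×10^-4 + 0.7647 + 2.176×10^-4 = 0.7657 m·K/W
Q' = ΔT/ΣR = (540 °C − 32.8 °C)/0.7657 = 662 W/m

Q' = 662 W/m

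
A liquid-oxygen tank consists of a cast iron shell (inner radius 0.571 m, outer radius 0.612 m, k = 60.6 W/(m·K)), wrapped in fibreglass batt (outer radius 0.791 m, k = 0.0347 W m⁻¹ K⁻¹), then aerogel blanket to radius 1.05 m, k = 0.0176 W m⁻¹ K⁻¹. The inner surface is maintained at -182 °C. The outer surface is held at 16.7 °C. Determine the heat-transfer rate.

Series thermal resistances, inner to outer:
  R_cast iron = (1/0.571 − 1/0.612)/(4πk) = 0.1173/(4π·60.6) = 1.541×10^-4 K/W
  R_fibreglass batt = (1/0.612 − 1/0.791)/(4πk) = 0.3698/(4π·0.0347) = 0.8480 K/W
  R_aerogel blanket = (1/0.791 − 1/1.05)/(4πk) = 0.3118/(4π·0.0176) = 1.410 K/W
ΣR = 1.541×10^-4 + 0.8480 + 1.410 = 2.258 K/W
Q = ΔT/ΣR = (-182 °C − 16.7 °C)/2.258 = -88.0 W
(Negative Q ⇒ heat flows inward; heat gain = 88.0 W.)

Q = 88.0 W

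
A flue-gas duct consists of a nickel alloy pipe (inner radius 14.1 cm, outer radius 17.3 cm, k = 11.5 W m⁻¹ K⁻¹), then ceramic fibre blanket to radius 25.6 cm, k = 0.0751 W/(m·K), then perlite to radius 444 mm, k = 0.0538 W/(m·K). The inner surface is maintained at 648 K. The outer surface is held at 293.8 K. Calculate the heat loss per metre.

Q' = 144 W/m

Series thermal resistances, inner to outer:
  R'_nickel alloy = ln(0.173/0.141)/(2πk) = 0.2045/(2π·11.5) = 0.002831 m·K/W
  R'_ceramic fibre blanket = ln(0.256/0.173)/(2πk) = 0.3919/(2π·0.0751) = 0.8305 m·K/W
  R'_perlite = ln(0.444/0.256)/(2πk) = 0.5506/(2π·0.0538) = 1.629 m·K/W
ΣR = 0.002831 + 0.8305 + 1.629 = 2.462 m·K/W
Q' = ΔT/ΣR = (648 K − 293.8 K)/2.462 = 144 W/m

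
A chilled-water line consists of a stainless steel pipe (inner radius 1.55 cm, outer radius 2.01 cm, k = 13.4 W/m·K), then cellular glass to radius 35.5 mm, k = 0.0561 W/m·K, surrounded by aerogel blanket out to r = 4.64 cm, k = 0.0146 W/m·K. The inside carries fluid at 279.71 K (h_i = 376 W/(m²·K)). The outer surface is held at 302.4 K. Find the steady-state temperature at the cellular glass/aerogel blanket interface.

Treat each layer as a resistance in series:
  R'_conv,in = 1/(2πr h) = 1/(2π·0.0155·376) = 0.02731 m·K/W
  R'_stainless steel = ln(0.0201/0.0155)/(2πk) = 0.2599/(2π·13.4) = 0.003087 m·K/W
  R'_cellular glass = ln(0.0355/0.0201)/(2πk) = 0.5688/(2π·0.0561) = 1.614 m·K/W
  R'_aerogel blanket = ln(0.0464/0.0355)/(2πk) = 0.2678/(2π·0.0146) = 2.919 m·K/W
ΣR = 0.02731 + 0.003087 + 1.614 + 2.919 = 4.563 m·K/W
Q' = ΔT/ΣR = (279.71 K − 302.4 K)/4.563 = -4.973 W/m
From the inner boundary to the cellular glass/aerogel blanket interface, ΣR_partial = 1.644 m·K/W.
T_interface = T_in − Q'·ΣR_partial = 279.71 K − (-4.973)(1.644) = 287.9 K

T = 287.9 K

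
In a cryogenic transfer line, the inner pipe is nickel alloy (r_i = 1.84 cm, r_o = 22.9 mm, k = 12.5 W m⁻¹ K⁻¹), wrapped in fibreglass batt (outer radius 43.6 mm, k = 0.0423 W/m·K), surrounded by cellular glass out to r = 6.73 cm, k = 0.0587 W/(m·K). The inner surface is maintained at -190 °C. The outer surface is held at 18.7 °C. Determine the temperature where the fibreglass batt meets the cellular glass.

T = -49.5 °C

Treat each layer as a resistance in series:
  R'_nickel alloy = ln(0.0229/0.0184)/(2πk) = 0.2188/(2π·12.5) = 0.002786 m·K/W
  R'_fibreglass batt = ln(0.0436/0.0229)/(2πk) = 0.6439/(2π·0.0423) = 2.423 m·K/W
  R'_cellular glass = ln(0.0673/0.0436)/(2πk) = 0.4341/(2π·0.0587) = 1.177 m·K/W
ΣR = 0.002786 + 2.423 + 1.177 = 3.603 m·K/W
Q' = ΔT/ΣR = (-190 °C − 18.7 °C)/3.603 = -57.92 W/m
From the inner boundary to the fibreglass batt/cellular glass interface, ΣR_partial = 2.426 m·K/W.
T_interface = T_in − Q'·ΣR_partial = -190 °C − (-57.92)(2.426) = -49.5 °C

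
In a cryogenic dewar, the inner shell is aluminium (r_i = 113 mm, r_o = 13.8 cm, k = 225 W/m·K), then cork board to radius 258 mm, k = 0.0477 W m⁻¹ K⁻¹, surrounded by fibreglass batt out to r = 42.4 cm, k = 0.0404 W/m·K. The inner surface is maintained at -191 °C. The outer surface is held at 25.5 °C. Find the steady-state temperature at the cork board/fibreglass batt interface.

T = -49.6 °C

Series thermal resistances, inner to outer:
  R_aluminium = (1/0.113 − 1/0.138)/(4πk) = 1.603/(4π·225) = 5.670×10^-4 K/W
  R_cork board = (1/0.138 − 1/0.258)/(4πk) = 3.370/(4π·0.0477) = 5.623 K/W
  R_fibreglass batt = (1/0.258 − 1/0.424)/(4πk) = 1.517/(4π·0.0404) = 2.989 K/W
ΣR = 5.670×10^-4 + 5.623 + 2.989 = 8.613 K/W
Q = ΔT/ΣR = (-191 °C − 25.5 °C)/8.613 = -25.14 W
From the inner boundary to the cork board/fibreglass batt interface, ΣR_partial = 5.624 K/W.
T_interface = T_in − Q·ΣR_partial = -191 °C − (-25.14)(5.624) = -49.6 °C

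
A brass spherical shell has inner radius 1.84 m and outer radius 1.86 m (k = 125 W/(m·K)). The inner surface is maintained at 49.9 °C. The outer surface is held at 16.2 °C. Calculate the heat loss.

Q = 9.06×10^6 W

Q = 4πk·ΔT/(1/r₁ − 1/r₂) = 4π × 125 × 33.7 / (1/1.84 − 1/1.86) = 9.06×10^6 W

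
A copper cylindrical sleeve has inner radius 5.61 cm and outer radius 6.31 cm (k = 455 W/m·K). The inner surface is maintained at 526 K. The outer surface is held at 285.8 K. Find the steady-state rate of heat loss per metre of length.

Q' = 2πk·ΔT/ln(r₂/r₁) = 2π × 455 × 240.2 / ln(0.0631/0.0561) = 5.84×10^6 W/m

Q' = 5.84×10^6 W/m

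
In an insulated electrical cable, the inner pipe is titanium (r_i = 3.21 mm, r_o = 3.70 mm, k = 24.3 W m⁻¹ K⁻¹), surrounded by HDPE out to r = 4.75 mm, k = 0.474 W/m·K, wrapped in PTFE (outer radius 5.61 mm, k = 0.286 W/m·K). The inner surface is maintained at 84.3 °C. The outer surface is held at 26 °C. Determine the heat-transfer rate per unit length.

Treat each layer as a resistance in series:
  R'_titanium = ln(0.00370/0.00321)/(2πk) = 0.1421/(2π·24.3) = 9.304×10^-4 m·K/W
  R'_HDPE = ln(0.00475/0.00370)/(2πk) = 0.2498/(2π·0.474) = 0.08388 m·K/W
  R'_PTFE = ln(0.00561/0.00475)/(2πk) = 0.1664/(2π·0.286) = 0.09260 m·K/W
ΣR = 9.304×10^-4 + 0.08388 + 0.09260 = 0.1774 m·K/W
Q' = ΔT/ΣR = (84.3 °C − 26 °C)/0.1774 = 329 W/m

Q' = 329 W/m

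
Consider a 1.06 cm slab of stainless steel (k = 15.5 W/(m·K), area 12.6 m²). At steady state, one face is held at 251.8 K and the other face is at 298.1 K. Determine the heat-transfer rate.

Q = 853 kW

Q = kA·ΔT/L = 15.5 × 12.6 × |251.8 K − 298.1 K| / 0.0106 = 8.53×10^5 W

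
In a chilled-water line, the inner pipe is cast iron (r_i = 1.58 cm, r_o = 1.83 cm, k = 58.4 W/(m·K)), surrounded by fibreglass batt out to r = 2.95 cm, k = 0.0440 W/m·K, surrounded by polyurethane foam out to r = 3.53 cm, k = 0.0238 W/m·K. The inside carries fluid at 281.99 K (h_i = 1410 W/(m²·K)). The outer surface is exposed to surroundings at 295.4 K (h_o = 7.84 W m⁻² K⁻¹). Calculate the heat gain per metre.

Series thermal resistances, inner to outer:
  R'_conv,in = 1/(2πr h) = 1/(2π·0.0158·1410) = 0.007144 m·K/W
  R'_cast iron = ln(0.0183/0.0158)/(2πk) = 0.1469/(2π·58.4) = 4.003×10^-4 m·K/W
  R'_fibreglass batt = ln(0.0295/0.0183)/(2πk) = 0.4775/(2π·0.0440) = 1.727 m·K/W
  R'_polyurethane foam = ln(0.0353/0.0295)/(2πk) = 0.1795/(2π·0.0238) = 1.200 m·K/W
  R'_conv,out = 1/(2πr h) = 1/(2π·0.0353·7.84) = 0.5751 m·K/W
ΣR = 0.007144 + 4.003×10^-4 + 1.727 + 1.200 + 0.5751 = 3.510 m·K/W
Q' = ΔT/ΣR = (281.99 K − 295.4 K)/3.510 = -3.82 W/m
(Negative Q' ⇒ heat flows inward; heat gain = 3.82 W/m.)

Q' = 3.82 W/m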